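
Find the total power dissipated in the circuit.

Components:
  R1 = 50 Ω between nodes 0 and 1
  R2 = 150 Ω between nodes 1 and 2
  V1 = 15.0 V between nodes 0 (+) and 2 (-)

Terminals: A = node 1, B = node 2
Nodal analysis, taking node 2 as the 0 V reference.
Source V1 fixes V_0 = 15 V.
KCL at each unknown node (sum of currents leaving = 0; resistances in Ω):
  Node 1: (V_1 - 15)/50 + (V_1 - 0)/150 = 0
Collecting terms: 0.02667 × V_1 = 0.3  =>  V_1 = 11.25 V
Power in each resistor, P = (ΔV)²/R:
  P_R1 = (15 - 11.25)²/50 = 0.2812 W
  P_R2 = (11.25 - 0)²/150 = 0.8438 W
P_total = P_R1 + P_R2 = 1.125 W

Final answer: 1.125 W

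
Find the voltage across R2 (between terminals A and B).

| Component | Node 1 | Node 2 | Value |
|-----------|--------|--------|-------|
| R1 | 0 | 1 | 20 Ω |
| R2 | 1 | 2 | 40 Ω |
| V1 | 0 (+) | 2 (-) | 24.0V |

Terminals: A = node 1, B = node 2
R1 and R2 are in series across V1 (node 0 → node 1 → node 2), and the output A–B is taken across R2, so this is a voltage divider.
Series current: I = V1/(R1 + R2) = 24/(20 + 40) = 24/60 = 0.4 A
V_R2 = I × R2 = V1 × R2/(R1 + R2) = 24 × 40/60 = 16 V

Final answer: 16 V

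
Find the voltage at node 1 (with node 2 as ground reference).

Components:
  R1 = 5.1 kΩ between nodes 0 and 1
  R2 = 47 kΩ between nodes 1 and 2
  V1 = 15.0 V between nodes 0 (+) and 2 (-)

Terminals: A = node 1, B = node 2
Nodal analysis, taking node 2 as the 0 V reference.
Source V1 fixes V_0 = 15 V.
KCL at each unknown node (sum of currents leaving = 0; resistances in Ω):
  Node 1: (V_1 - 15)/5100 + (V_1 - 0)/47000 = 0
Collecting terms: 0.0002174 × V_1 = 0.002941  =>  V_1 = 13.53 V
The requested potential is V_1 = 13.53 V.

Final answer: V_1 = 13.53 V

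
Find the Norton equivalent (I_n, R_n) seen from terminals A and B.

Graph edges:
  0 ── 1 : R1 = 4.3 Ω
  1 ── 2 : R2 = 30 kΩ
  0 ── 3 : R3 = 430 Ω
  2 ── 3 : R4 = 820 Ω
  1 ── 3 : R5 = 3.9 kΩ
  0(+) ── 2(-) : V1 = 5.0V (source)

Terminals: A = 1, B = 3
Find the Thévenin equivalent first; then I_n = V_th/R_th and R_n = R_th.
Step 1 — V_th is the open-circuit voltage V_A - V_B (nothing connected across the terminals).
Nodal analysis, taking node 2 as the 0 V reference.
Source V1 fixes V_0 = 5 V.
KCL at each unknown node (sum of currents leaving = 0; resistances in Ω):
  Node 1: (V_1 - 5)/4.3 + (V_1 - 0)/30000 + (V_1 - V_3)/3900 = 0
  Node 3: (V_3 - 5)/430 + (V_3 - 0)/820 + (V_3 - V_1)/3900 = 0
Collecting terms (coefficients in siemens):
  0.2328·V_1 - 0.0002564·V_3 = 1.163
  0.003802·V_3 - 0.0002564·V_1 = 0.01163
Determinant D = (0.2328)(0.003802) - (-0.0002564)(-0.0002564) = 0.0008851
V_1 = [(1.163)(0.003802) - (-0.0002564)(0.01163)]/D = 4.998 V
V_3 = [(0.2328)(0.01163) - (1.163)(-0.0002564)]/D = 3.396 V
V_th = V_1 - V_3 = 4.998 - 3.396 = 1.602 V
Step 2 — R_th: zero the source — replace V1 by a short circuit (node 2 merges into node 0) — and find the resistance seen between A (node 1) and B (node 3).
Reduce the network between node 1 (A) and node 3 (B) by series/parallel combination:
  Rp1 = R1 ‖ R2 (parallel, both between nodes 0 and 1) = 1/(1/4.3 + 1/30000) = 4.299 Ω
  Rp2 = R3 ‖ R4 (parallel, both between nodes 0 and 3) = 1/(1/430 + 1/820) = 282.1 Ω
  Rs1 = Rp1 + Rp2 (series, joined only at node 0) = 4.299 + 282.1 = 286.4 Ω
  Rp3 = R5 ‖ Rs1 (parallel, both between nodes 1 and 3) = 1/(1/3900 + 1/286.4) = 266.8 Ω
R_th = 266.8 Ω
I_n = V_th/R_th = 1.602/266.8 = 0.006004 A, and R_n = R_th = 266.8 Ω

Final answer: I_n = 0.006004 A, R_n = 266.8 Ω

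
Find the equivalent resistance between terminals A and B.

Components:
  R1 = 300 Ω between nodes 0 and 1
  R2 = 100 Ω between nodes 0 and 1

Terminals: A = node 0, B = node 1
Reduce the network between node 0 (A) and node 1 (B) by series/parallel combination:
  Rp1 = R1 ‖ R2 (parallel, both between nodes 0 and 1) = 1/(1/300 + 1/100) = 75 Ω
R_eq = 75 Ω

Final answer: 75 Ω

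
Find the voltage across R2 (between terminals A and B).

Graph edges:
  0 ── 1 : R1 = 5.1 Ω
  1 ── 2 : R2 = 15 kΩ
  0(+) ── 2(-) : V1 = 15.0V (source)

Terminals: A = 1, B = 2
R1 and R2 are in series across V1 (node 0 → node 1 → node 2), and the output A–B is taken across R2, so this is a voltage divider.
Series current: I = V1/(R1 + R2) = 15/(5.1 + 15000) = 15/15010 = 0.0009997 A
V_R2 = I × R2 = V1 × R2/(R1 + R2) = 15 × 15000/15010 = 14.99 V

Final answer: 14.99 V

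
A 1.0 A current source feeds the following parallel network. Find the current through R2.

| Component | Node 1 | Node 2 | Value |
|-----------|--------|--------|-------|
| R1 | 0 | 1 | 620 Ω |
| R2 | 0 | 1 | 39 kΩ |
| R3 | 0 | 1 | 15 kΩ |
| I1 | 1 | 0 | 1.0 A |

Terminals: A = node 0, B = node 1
All resistors sit directly between nodes 0 and 1, so they are in parallel and share one voltage V; the full source current 1 A splits among them.
1/R_par = 1/620 + 1/39000 + 1/15000 = 0.001705 S  =>  R_par = 586.4 Ω
V = I × R_par = 1 × 586.4 = 586.4 V
I_R2 = V/R2 = 586.4/39000 = 0.01504 A

Final answer: 0.01504 A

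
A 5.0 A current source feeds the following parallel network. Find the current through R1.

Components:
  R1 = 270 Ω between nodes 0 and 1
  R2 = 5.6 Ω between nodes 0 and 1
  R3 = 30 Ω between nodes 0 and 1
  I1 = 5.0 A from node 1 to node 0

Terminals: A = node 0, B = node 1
All resistors sit directly between nodes 0 and 1, so they are in parallel and share one voltage V; the full source current 5 A splits among them.
1/R_par = 1/270 + 1/5.6 + 1/30 = 0.2156 S  =>  R_par = 4.638 Ω
V = I × R_par = 5 × 4.638 = 23.19 V
I_R1 = V/R1 = 23.19/270 = 0.08589 A

Final answer: 0.08589 A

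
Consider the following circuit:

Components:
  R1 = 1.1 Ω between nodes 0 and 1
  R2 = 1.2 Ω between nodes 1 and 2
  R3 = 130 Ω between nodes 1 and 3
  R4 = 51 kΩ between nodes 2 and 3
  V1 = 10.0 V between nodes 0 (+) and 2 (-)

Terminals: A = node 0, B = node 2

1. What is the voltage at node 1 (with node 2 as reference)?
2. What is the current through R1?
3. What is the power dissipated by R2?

Nodal analysis, taking node 2 as the 0 V reference.
Source V1 fixes V_0 = 10 V.
KCL at each unknown node (sum of currents leaving = 0; resistances in Ω):
  Node 1: (V_1 - 10)/1.1 + (V_1 - 0)/1.2 + (V_1 - V_3)/130 = 0
  Node 3: (V_3 - V_1)/130 + (V_3 - 0)/51000 = 0
Collecting terms (coefficients in siemens):
  1.75·V_1 - 0.007692·V_3 = 9.091
  0.007712·V_3 - 0.007692·V_1 = 0
Determinant D = (1.75)(0.007712) - (-0.007692)(-0.007692) = 0.01344
V_1 = [(9.091)(0.007712) - (-0.007692)(0)]/D = 5.217 V
V_3 = [(1.75)(0) - (9.091)(-0.007692)]/D = 5.204 V
Part 1:
  Read off the nodal solution: V_1 = 5.217 V
Part 2:
  I_R1 = (V_0 - V_1)/R1 = (10 - 5.217)/1.1 = 4.348 A
  Magnitude: I_R1 = 4.348 A
Part 3:
  I_R2 = (V_1 - V_2)/R2 = (5.217 - 0)/1.2 = 4.348 A
  P_R2 = I_R2² × R2 = (4.348)² × 1.2 = 22.68 W

Final answers:
1. V_1 = 5.217 V
2. I_R1 = 4.348 A
3. P_R2 = 22.68 W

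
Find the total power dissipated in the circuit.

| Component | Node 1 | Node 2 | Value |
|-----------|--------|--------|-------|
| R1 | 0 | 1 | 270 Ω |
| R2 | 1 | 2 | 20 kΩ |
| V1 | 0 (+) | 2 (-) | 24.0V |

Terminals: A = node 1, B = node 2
Nodal analysis, taking node 2 as the 0 V reference.
Source V1 fixes V_0 = 24 V.
KCL at each unknown node (sum of currents leaving = 0; resistances in Ω):
  Node 1: (V_1 - 24)/270 + (V_1 - 0)/20000 = 0
Collecting terms: 0.003754 × V_1 = 0.08889  =>  V_1 = 23.68 V
Power in each resistor, P = (ΔV)²/R:
  P_R1 = (24 - 23.68)²/270 = 0.0003785 W
  P_R2 = (23.68 - 0)²/20000 = 0.02804 W
P_total = P_R1 + P_R2 = 0.02842 W

Final answer: 0.02842 W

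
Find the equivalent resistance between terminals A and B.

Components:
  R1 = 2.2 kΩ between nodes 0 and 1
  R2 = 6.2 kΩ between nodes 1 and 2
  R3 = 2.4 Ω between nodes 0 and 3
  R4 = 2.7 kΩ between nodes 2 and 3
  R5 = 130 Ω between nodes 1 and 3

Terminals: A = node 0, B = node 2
The network is not a plain series/parallel combination. Inject a 1 A test current into terminal A (node 0) and return it from terminal B (node 2); then R_eq = V_A / (1 A).
Nodal analysis, taking node 2 as the 0 V reference.
Current source I_test pushes 1 A into node 0 and draws it out of node 2.
KCL at each unknown node (sum of currents leaving = 0; resistances in Ω):
  Node 0: (V_0 - V_1)/2200 + (V_0 - V_3)/2.4 - 1 = 0
  Node 1: (V_1 - V_0)/2200 + (V_1 - 0)/6200 + (V_1 - V_3)/130 = 0
  Node 3: (V_3 - V_0)/2.4 + (V_3 - V_1)/130 + (V_3 - 0)/2700 = 0
Collecting terms (coefficients in siemens):
  0.4171·V_0 - 0.0004545·V_1 - 0.4167·V_3 = 1
  0.008308·V_1 - 0.0004545·V_0 - 0.007692·V_3 = 0
  0.4247·V_3 - 0.4167·V_0 - 0.007692·V_1 = 0
Solving these 3 simultaneous equations (Gaussian elimination) gives:
  V_0 = 1894 V, V_1 = 1855 V, V_3 = 1892 V
R_eq = V_0 / 1 A = 1894 Ω = 1.894 kΩ

Final answer: 1.894 kΩ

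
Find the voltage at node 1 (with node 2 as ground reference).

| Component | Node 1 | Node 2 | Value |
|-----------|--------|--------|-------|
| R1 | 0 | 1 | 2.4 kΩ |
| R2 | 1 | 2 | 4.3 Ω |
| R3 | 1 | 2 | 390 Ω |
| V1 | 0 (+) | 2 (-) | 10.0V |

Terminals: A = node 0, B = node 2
Nodal analysis, taking node 2 as the 0 V reference.
Source V1 fixes V_0 = 10 V.
KCL at each unknown node (sum of currents leaving = 0; resistances in Ω):
  Node 1: (V_1 - 10)/2400 + (V_1 - 0)/4.3 + (V_1 - 0)/390 = 0
Collecting terms: 0.2355 × V_1 = 0.004167  =>  V_1 = 0.01769 V
The requested potential is V_1 = 0.01769 V.

Final answer: V_1 = 0.01769 V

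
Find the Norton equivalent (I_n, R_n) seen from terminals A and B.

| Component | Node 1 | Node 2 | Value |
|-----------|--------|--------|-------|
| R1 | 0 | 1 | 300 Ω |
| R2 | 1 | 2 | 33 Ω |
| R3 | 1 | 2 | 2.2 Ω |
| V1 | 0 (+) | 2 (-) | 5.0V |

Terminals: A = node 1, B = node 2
Find the Thévenin equivalent first; then I_n = V_th/R_th and R_n = R_th.
Step 1 — V_th is the open-circuit voltage V_A - V_B (nothing connected across the terminals).
Nodal analysis, taking node 2 as the 0 V reference.
Source V1 fixes V_0 = 5 V.
KCL at each unknown node (sum of currents leaving = 0; resistances in Ω):
  Node 1: (V_1 - 5)/300 + (V_1 - 0)/33 + (V_1 - 0)/2.2 = 0
Collecting terms: 0.4882 × V_1 = 0.01667  =>  V_1 = 0.03414 V
V_th = V_1 - V_2 = 0.03414 - 0 = 0.03414 V
Step 2 — R_th: zero the source — replace V1 by a short circuit (node 2 merges into node 0) — and find the resistance seen between A (node 1) and B (node 0).
Reduce the network between node 1 (A) and node 0 (B) by series/parallel combination:
  Rp1 = R1 ‖ R2 ‖ R3 (parallel, all between nodes 0 and 1) = 1/(1/300 + 1/33 + 1/2.2) = 2.048 Ω
R_th = 2.048 Ω
I_n = V_th/R_th = 0.03414/2.048 = 0.01667 A, and R_n = R_th = 2.048 Ω

Final answer: I_n = 0.01667 A, R_n = 2.048 Ω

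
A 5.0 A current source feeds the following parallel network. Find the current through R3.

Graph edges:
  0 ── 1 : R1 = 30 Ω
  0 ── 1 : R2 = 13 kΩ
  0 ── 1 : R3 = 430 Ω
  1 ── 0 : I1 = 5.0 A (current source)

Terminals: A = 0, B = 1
All resistors sit directly between nodes 0 and 1, so they are in parallel and share one voltage V; the full source current 5 A splits among them.
1/R_par = 1/30 + 1/13000 + 1/430 = 0.03574 S  =>  R_par = 27.98 Ω
V = I × R_par = 5 × 27.98 = 139.9 V
I_R3 = V/R3 = 139.9/430 = 0.3254 A

Final answer: 0.3254 A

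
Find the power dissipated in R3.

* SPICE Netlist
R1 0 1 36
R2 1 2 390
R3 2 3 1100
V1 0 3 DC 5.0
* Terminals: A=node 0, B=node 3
Nodal analysis, taking node 3 as the 0 V reference.
Source V1 fixes V_0 = 5 V.
KCL at each unknown node (sum of currents leaving = 0; resistances in Ω):
  Node 1: (V_1 - 5)/36 + (V_1 - V_2)/390 = 0
  Node 2: (V_2 - V_1)/390 + (V_2 - 0)/1100 = 0
Collecting terms (coefficients in siemens):
  0.03034·V_1 - 0.002564·V_2 = 0.1389
  0.003473·V_2 - 0.002564·V_1 = 0
Determinant D = (0.03034)(0.003473) - (-0.002564)(-0.002564) = 0.00009881
V_1 = [(0.1389)(0.003473) - (-0.002564)(0)]/D = 4.882 V
V_2 = [(0.03034)(0) - (0.1389)(-0.002564)]/D = 3.604 V
I_R3 = (V_2 - V_3)/R3 = (3.604 - 0)/1100 = 0.003277 A
P_R3 = I_R3² × R3 = (0.003277)² × 1100 = 0.01181 W

Final answer: 0.01181 W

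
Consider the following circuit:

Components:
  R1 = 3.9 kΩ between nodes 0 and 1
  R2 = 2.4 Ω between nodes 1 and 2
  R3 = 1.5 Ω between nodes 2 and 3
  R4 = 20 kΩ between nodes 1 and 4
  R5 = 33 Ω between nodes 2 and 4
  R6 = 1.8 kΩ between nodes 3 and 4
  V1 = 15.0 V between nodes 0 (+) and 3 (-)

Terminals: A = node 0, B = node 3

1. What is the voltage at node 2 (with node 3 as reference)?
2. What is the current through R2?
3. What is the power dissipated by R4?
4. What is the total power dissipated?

Nodal analysis, taking node 3 as the 0 V reference.
Source V1 fixes V_0 = 15 V.
KCL at each unknown node (sum of currents leaving = 0; resistances in Ω):
  Node 1: (V_1 - 15)/3900 + (V_1 - V_2)/2.4 + (V_1 - V_4)/20000 = 0
  Node 2: (V_2 - V_1)/2.4 + (V_2 - 0)/1.5 + (V_2 - V_4)/33 = 0
  Node 4: (V_4 - V_1)/20000 + (V_4 - V_2)/33 + (V_4 - 0)/1800 = 0
Collecting terms (coefficients in siemens):
  0.417·V_1 - 0.4167·V_2 - 0.00005·V_4 = 0.003846
  1.114·V_2 - 0.4167·V_1 - 0.0303·V_4 = 0
  0.03091·V_4 - 0.00005·V_1 - 0.0303·V_2 = 0
Solving these 3 simultaneous equations (Gaussian elimination) gives:
  V_1 = 0.01498 V, V_2 = 0.005759 V, V_4 = 0.00567 V
Part 1:
  Read off the nodal solution: V_2 = 0.005759 V
Part 2:
  I_R2 = (V_1 - V_2)/R2 = (0.01498 - 0.005759)/2.4 = 0.003842 A
  Magnitude: I_R2 = 0.003842 A
Part 3:
  I_R4 = (V_1 - V_4)/R4 = (0.01498 - 0.00567)/20000 = 0.0000004655 A
  P_R4 = I_R4² × R4 = (0.0000004655)² × 20000 = 0.000000004333 W
Part 4:
  Power in each resistor, P = (ΔV)²/R:
    P_R1 = (15 - 0.01498)²/3900 = 0.05758 W
    P_R2 = (0.01498 - 0.005759)²/2.4 = 0.00003542 W
    P_R3 = (0.005759 - 0)²/1.5 = 0.00002211 W
    P_R4 = (0.01498 - 0.00567)²/20000 = 0.000000004333 W
    P_R5 = (0.005759 - 0.00567)²/33 = 0.0000000002378 W
    P_R6 = (0 - 0.00567)²/1800 = 0.00000001786 W
  P_total = P_R1 + P_R2 + P_R3 + P_R4 + P_R5 + P_R6 = 0.05763 W

Final answers:
1. V_2 = 0.005759 V
2. I_R2 = 0.003842 A
3. P_R4 = 4.333e-09 W
4. P_total = 0.05763 W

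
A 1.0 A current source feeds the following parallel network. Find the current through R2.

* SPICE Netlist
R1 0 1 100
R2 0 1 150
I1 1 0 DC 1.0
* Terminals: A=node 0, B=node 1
All resistors sit directly between nodes 0 and 1, so they are in parallel and share one voltage V; the full source current 1 A splits among them.
1/R_par = 1/100 + 1/150 = 0.01667 S  =>  R_par = 60 Ω
V = I × R_par = 1 × 60 = 60 V
I_R2 = V/R2 = 60/150 = 0.4 A

Final answer: 0.4 A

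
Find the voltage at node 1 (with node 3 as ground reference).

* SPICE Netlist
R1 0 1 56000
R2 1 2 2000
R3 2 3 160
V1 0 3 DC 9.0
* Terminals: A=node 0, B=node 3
Nodal analysis, taking node 3 as the 0 V reference.
Source V1 fixes V_0 = 9 V.
KCL at each unknown node (sum of currents leaving = 0; resistances in Ω):
  Node 1: (V_1 - 9)/56000 + (V_1 - V_2)/2000 = 0
  Node 2: (V_2 - V_1)/2000 + (V_2 - 0)/160 = 0
Collecting terms (coefficients in siemens):
  0.0005179·V_1 - 0.0005·V_2 = 0.0001607
  0.00675·V_2 - 0.0005·V_1 = 0
Determinant D = (0.0005179)(0.00675) - (-0.0005)(-0.0005) = 0.000003246
V_1 = [(0.0001607)(0.00675) - (-0.0005)(0)]/D = 0.3343 V
V_2 = [(0.0005179)(0) - (0.0001607)(-0.0005)]/D = 0.02476 V
The requested potential is V_1 = 0.3343 V.

Final answer: V_1 = 0.3343 V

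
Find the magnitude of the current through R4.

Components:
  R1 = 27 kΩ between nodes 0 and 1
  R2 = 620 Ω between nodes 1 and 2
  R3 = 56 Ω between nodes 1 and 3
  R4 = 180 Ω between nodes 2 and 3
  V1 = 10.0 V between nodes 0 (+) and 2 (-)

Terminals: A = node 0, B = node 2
Nodal analysis, taking node 2 as the 0 V reference.
Source V1 fixes V_0 = 10 V.
KCL at each unknown node (sum of currents leaving = 0; resistances in Ω):
  Node 1: (V_1 - 10)/27000 + (V_1 - 0)/620 + (V_1 - V_3)/56 = 0
  Node 3: (V_3 - V_1)/56 + (V_3 - 0)/180 = 0
Collecting terms (coefficients in siemens):
  0.01951·V_1 - 0.01786·V_3 = 0.0003704
  0.02341·V_3 - 0.01786·V_1 = 0
Determinant D = (0.01951)(0.02341) - (-0.01786)(-0.01786) = 0.0001378
V_1 = [(0.0003704)(0.02341) - (-0.01786)(0)]/D = 0.06291 V
V_3 = [(0.01951)(0) - (0.0003704)(-0.01786)]/D = 0.04798 V
I_R4 = (V_2 - V_3)/R4 = (0 - 0.04798)/180 = -0.0002666 A
|I_R4| = 0.0002666 A

Final answer: |I_R4| = 0.0002666 A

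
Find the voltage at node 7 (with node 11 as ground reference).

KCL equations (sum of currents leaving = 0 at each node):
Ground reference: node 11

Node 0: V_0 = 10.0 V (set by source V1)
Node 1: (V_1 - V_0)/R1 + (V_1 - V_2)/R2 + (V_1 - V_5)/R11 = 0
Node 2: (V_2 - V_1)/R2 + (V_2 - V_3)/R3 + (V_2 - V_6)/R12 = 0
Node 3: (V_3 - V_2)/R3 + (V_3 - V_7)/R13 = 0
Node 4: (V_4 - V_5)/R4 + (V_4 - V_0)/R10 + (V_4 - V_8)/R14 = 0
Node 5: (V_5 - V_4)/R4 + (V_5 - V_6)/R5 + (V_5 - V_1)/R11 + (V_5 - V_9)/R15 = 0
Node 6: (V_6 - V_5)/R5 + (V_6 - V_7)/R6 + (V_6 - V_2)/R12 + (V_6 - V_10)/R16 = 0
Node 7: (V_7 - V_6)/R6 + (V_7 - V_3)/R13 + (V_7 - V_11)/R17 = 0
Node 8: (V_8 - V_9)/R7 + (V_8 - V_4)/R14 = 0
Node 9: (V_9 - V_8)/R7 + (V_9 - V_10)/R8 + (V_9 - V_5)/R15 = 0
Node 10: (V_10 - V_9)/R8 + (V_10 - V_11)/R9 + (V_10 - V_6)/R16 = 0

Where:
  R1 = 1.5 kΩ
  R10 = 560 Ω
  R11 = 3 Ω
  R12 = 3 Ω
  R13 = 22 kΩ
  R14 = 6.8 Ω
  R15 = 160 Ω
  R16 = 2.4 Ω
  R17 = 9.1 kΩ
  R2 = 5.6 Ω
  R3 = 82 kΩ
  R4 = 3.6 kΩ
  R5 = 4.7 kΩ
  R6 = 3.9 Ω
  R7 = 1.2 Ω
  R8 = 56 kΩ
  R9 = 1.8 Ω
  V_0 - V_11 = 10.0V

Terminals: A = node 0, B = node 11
Nodal analysis, taking node 11 as the 0 V reference.
Source V1 fixes V_0 = 10 V.
KCL at each unknown node (sum of currents leaving = 0; resistances in Ω):
  Node 1: (V_1 - 10)/1500 + (V_1 - V_2)/5.6 + (V_1 - V_5)/3 = 0
  Node 2: (V_2 - V_1)/5.6 + (V_2 - V_3)/82000 + (V_2 - V_6)/3 = 0
  Node 3: (V_3 - V_2)/82000 + (V_3 - V_7)/22000 = 0
  Node 4: (V_4 - V_5)/3600 + (V_4 - 10)/560 + (V_4 - V_8)/6.8 = 0
  Node 5: (V_5 - V_4)/3600 + (V_5 - V_6)/4700 + (V_5 - V_1)/3 + (V_5 - V_9)/160 = 0
  Node 6: (V_6 - V_5)/4700 + (V_6 - V_7)/3.9 + (V_6 - V_2)/3 + (V_6 - V_10)/2.4 = 0
  Node 7: (V_7 - V_6)/3.9 + (V_7 - V_3)/22000 + (V_7 - 0)/9100 = 0
  Node 8: (V_8 - V_9)/1.2 + (V_8 - V_4)/6.8 = 0
  Node 9: (V_9 - V_8)/1.2 + (V_9 - V_10)/56000 + (V_9 - V_5)/160 = 0
  Node 10: (V_10 - V_9)/56000 + (V_10 - 0)/1.8 + (V_10 - V_6)/2.4 = 0
Collecting terms (coefficients in siemens):
  0.5126·V_1 - 0.1786·V_2 - 0.3333·V_5 = 0.006667
  0.5119·V_2 - 0.1786·V_1 - 0.0000122·V_3 - 0.3333·V_6 = 0
  0.00005765·V_3 - 0.0000122·V_2 - 0.00004545·V_7 = 0
  0.1491·V_4 - 0.0002778·V_5 - 0.1471·V_8 = 0.01786
  0.3401·V_5 - 0.3333·V_1 - 0.0002778·V_4 - 0.0002128·V_6 - 0.00625·V_9 = 0
  1.007·V_6 - 0.3333·V_2 - 0.0002128·V_5 - 0.2564·V_7 - 0.4167·V_10 = 0
  0.2566·V_7 - 0.00004545·V_3 - 0.2564·V_6 = 0
  0.9804·V_8 - 0.1471·V_4 - 0.8333·V_9 = 0
  0.8396·V_9 - 0.00625·V_5 - 0.8333·V_8 - 0.00001786·V_10 = 0
  0.9722·V_10 - 0.4167·V_6 - 0.00001786·V_9 = 0
Solving these 10 simultaneous equations (Gaussian elimination) gives:
  V_1 = 0.2548 V, V_2 = 0.1434 V, V_3 = 0.09635 V, V_4 = 2.452 V
  V_5 = 0.295 V, V_6 = 0.08376 V, V_7 = 0.08372 V, V_8 = 2.365 V
  V_9 = 2.349 V, V_10 = 0.03594 V
The requested potential is V_7 = 0.08372 V.

Final answer: V_7 = 0.08372 V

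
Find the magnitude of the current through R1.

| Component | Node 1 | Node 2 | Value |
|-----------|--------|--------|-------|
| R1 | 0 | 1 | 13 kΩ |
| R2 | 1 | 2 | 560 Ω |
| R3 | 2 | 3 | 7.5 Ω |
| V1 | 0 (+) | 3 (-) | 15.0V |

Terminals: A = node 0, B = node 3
Nodal analysis, taking node 3 as the 0 V reference.
Source V1 fixes V_0 = 15 V.
KCL at each unknown node (sum of currents leaving = 0; resistances in Ω):
  Node 1: (V_1 - 15)/13000 + (V_1 - V_2)/560 = 0
  Node 2: (V_2 - V_1)/560 + (V_2 - 0)/7.5 = 0
Collecting terms (coefficients in siemens):
  0.001863·V_1 - 0.001786·V_2 = 0.001154
  0.1351·V_2 - 0.001786·V_1 = 0
Determinant D = (0.001863)(0.1351) - (-0.001786)(-0.001786) = 0.0002485
V_1 = [(0.001154)(0.1351) - (-0.001786)(0)]/D = 0.6274 V
V_2 = [(0.001863)(0) - (0.001154)(-0.001786)]/D = 0.008292 V
I_R1 = (V_0 - V_1)/R1 = (15 - 0.6274)/13000 = 0.001106 A
|I_R1| = 0.001106 A

Final answer: |I_R1| = 0.001106 A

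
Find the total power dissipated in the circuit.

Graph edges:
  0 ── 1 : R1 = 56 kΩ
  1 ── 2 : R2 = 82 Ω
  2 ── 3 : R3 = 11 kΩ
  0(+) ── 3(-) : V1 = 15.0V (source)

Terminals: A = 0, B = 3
Nodal analysis, taking node 3 as the 0 V reference.
Source V1 fixes V_0 = 15 V.
KCL at each unknown node (sum of currents leaving = 0; resistances in Ω):
  Node 1: (V_1 - 15)/56000 + (V_1 - V_2)/82 = 0
  Node 2: (V_2 - V_1)/82 + (V_2 - 0)/11000 = 0
Collecting terms (coefficients in siemens):
  0.01221·V_1 - 0.0122·V_2 = 0.0002679
  0.01229·V_2 - 0.0122·V_1 = 0
Determinant D = (0.01221)(0.01229) - (-0.0122)(-0.0122) = 0.000001328
V_1 = [(0.0002679)(0.01229) - (-0.0122)(0)]/D = 2.478 V
V_2 = [(0.01221)(0) - (0.0002679)(-0.0122)]/D = 2.46 V
Power in each resistor, P = (ΔV)²/R:
  P_R1 = (15 - 2.478)²/56000 = 0.0028 W
  P_R2 = (2.478 - 2.46)²/82 = 0.0000041 W
  P_R3 = (2.46 - 0)²/11000 = 0.00055 W
P_total = P_R1 + P_R2 + P_R3 = 0.003354 W

Final answer: 0.003354 W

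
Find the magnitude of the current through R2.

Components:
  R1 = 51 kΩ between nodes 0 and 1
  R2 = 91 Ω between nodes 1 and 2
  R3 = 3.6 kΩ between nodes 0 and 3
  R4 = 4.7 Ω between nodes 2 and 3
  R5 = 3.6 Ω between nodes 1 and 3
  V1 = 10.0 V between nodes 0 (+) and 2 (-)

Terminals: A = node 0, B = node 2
Nodal analysis, taking node 2 as the 0 V reference.
Source V1 fixes V_0 = 10 V.
KCL at each unknown node (sum of currents leaving = 0; resistances in Ω):
  Node 1: (V_1 - 10)/51000 + (V_1 - 0)/91 + (V_1 - V_3)/3.6 = 0
  Node 3: (V_3 - 10)/3600 + (V_3 - 0)/4.7 + (V_3 - V_1)/3.6 = 0
Collecting terms (coefficients in siemens):
  0.2888·V_1 - 0.2778·V_3 = 0.0001961
  0.4908·V_3 - 0.2778·V_1 = 0.002778
Determinant D = (0.2888)(0.4908) - (-0.2778)(-0.2778) = 0.06458
V_1 = [(0.0001961)(0.4908) - (-0.2778)(0.002778)]/D = 0.01344 V
V_3 = [(0.2888)(0.002778) - (0.0001961)(-0.2778)]/D = 0.01326 V
I_R2 = (V_1 - V_2)/R2 = (0.01344 - 0)/91 = 0.0001477 A
|I_R2| = 0.0001477 A

Final answer: |I_R2| = 0.0001477 A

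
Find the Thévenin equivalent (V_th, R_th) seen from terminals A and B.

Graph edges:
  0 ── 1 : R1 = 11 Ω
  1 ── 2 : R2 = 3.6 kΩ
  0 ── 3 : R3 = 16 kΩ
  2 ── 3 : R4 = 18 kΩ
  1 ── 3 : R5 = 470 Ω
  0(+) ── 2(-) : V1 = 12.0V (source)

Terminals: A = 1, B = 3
Step 1 — V_th is the open-circuit voltage V_A - V_B (nothing connected across the terminals).
Nodal analysis, taking node 2 as the 0 V reference.
Source V1 fixes V_0 = 12 V.
KCL at each unknown node (sum of currents leaving = 0; resistances in Ω):
  Node 1: (V_1 - 12)/11 + (V_1 - 0)/3600 + (V_1 - V_3)/470 = 0
  Node 3: (V_3 - 12)/16000 + (V_3 - 0)/18000 + (V_3 - V_1)/470 = 0
Collecting terms (coefficients in siemens):
  0.09331·V_1 - 0.002128·V_3 = 1.091
  0.002246·V_3 - 0.002128·V_1 = 0.00075
Determinant D = (0.09331)(0.002246) - (-0.002128)(-0.002128) = 0.000205
V_1 = [(1.091)(0.002246) - (-0.002128)(0.00075)]/D = 11.96 V
V_3 = [(0.09331)(0.00075) - (1.091)(-0.002128)]/D = 11.66 V
V_th = V_1 - V_3 = 11.96 - 11.66 = 0.2946 V
Step 2 — R_th: zero the source — replace V1 by a short circuit (node 2 merges into node 0) — and find the resistance seen between A (node 1) and B (node 3).
Reduce the network between node 1 (A) and node 3 (B) by series/parallel combination:
  Rp1 = R1 ‖ R2 (parallel, both between nodes 0 and 1) = 1/(1/11 + 1/3600) = 10.97 Ω
  Rp2 = R3 ‖ R4 (parallel, both between nodes 0 and 3) = 1/(1/16000 + 1/18000) = 8471 Ω
  Rs1 = Rp1 + Rp2 (series, joined only at node 0) = 10.97 + 8471 = 8482 Ω
  Rp3 = R5 ‖ Rs1 (parallel, both between nodes 1 and 3) = 1/(1/470 + 1/8482) = 445.3 Ω
R_th = 445.3 Ω

Final answer: V_th = 0.2946 V, R_th = 445.3 Ω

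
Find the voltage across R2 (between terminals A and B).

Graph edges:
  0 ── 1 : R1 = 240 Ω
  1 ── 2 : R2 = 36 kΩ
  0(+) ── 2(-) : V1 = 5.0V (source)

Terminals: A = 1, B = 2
R1 and R2 are in series across V1 (node 0 → node 1 → node 2), and the output A–B is taken across R2, so this is a voltage divider.
Series current: I = V1/(R1 + R2) = 5/(240 + 36000) = 5/36240 = 0.000138 A
V_R2 = I × R2 = V1 × R2/(R1 + R2) = 5 × 36000/36240 = 4.967 V

Final answer: 4.967 V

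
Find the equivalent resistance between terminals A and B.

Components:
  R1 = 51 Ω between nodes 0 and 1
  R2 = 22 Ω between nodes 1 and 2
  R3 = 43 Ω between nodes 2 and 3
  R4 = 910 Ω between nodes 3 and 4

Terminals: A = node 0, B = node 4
Reduce the network between node 0 (A) and node 4 (B) by series/parallel combination:
  Rs1 = R1 + R2 (series, joined only at node 1) = 51 + 22 = 73 Ω
  Rs2 = R3 + Rs1 (series, joined only at node 2) = 43 + 73 = 116 Ω
  Rs3 = R4 + Rs2 (series, joined only at node 3) = 910 + 116 = 1026 Ω
R_eq = 1.026 kΩ

Final answer: 1.026 kΩ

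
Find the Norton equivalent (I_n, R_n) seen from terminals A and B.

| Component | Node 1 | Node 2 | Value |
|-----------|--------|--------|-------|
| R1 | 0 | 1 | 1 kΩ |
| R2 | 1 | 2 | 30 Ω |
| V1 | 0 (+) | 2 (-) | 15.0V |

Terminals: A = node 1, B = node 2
Find the Thévenin equivalent first; then I_n = V_th/R_th and R_n = R_th.
Step 1 — V_th is the open-circuit voltage V_A - V_B (nothing connected across the terminals).
Nodal analysis, taking node 2 as the 0 V reference.
Source V1 fixes V_0 = 15 V.
KCL at each unknown node (sum of currents leaving = 0; resistances in Ω):
  Node 1: (V_1 - 15)/1000 + (V_1 - 0)/30 = 0
Collecting terms: 0.03433 × V_1 = 0.015  =>  V_1 = 0.4369 V
V_th = V_1 - V_2 = 0.4369 - 0 = 0.4369 V
Step 2 — R_th: zero the source — replace V1 by a short circuit (node 2 merges into node 0) — and find the resistance seen between A (node 1) and B (node 0).
Reduce the network between node 1 (A) and node 0 (B) by series/parallel combination:
  Rp1 = R1 ‖ R2 (parallel, both between nodes 0 and 1) = 1/(1/1000 + 1/30) = 29.13 Ω
R_th = 29.13 Ω
I_n = V_th/R_th = 0.4369/29.13 = 0.015 A, and R_n = R_th = 29.13 Ω

Final answer: I_n = 0.015 A, R_n = 29.13 Ω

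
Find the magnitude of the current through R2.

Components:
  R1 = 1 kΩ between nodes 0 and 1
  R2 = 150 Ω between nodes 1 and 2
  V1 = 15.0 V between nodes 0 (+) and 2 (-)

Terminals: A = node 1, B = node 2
Nodal analysis, taking node 2 as the 0 V reference.
Source V1 fixes V_0 = 15 V.
KCL at each unknown node (sum of currents leaving = 0; resistances in Ω):
  Node 1: (V_1 - 15)/1000 + (V_1 - 0)/150 = 0
Collecting terms: 0.007667 × V_1 = 0.015  =>  V_1 = 1.957 V
I_R2 = (V_1 - V_2)/R2 = (1.957 - 0)/150 = 0.01304 A
|I_R2| = 0.01304 A

Final answer: |I_R2| = 0.01304 A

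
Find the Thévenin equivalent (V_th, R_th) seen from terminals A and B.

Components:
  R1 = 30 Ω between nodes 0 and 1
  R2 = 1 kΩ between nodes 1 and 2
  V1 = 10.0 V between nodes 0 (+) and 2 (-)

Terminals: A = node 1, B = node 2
Step 1 — V_th is the open-circuit voltage V_A - V_B (nothing connected across the terminals).
Nodal analysis, taking node 2 as the 0 V reference.
Source V1 fixes V_0 = 10 V.
KCL at each unknown node (sum of currents leaving = 0; resistances in Ω):
  Node 1: (V_1 - 10)/30 + (V_1 - 0)/1000 = 0
Collecting terms: 0.03433 × V_1 = 0.3333  =>  V_1 = 9.709 V
V_th = V_1 - V_2 = 9.709 - 0 = 9.709 V
Step 2 — R_th: zero the source — replace V1 by a short circuit (node 2 merges into node 0) — and find the resistance seen between A (node 1) and B (node 0).
Reduce the network between node 1 (A) and node 0 (B) by series/parallel combination:
  Rp1 = R1 ‖ R2 (parallel, both between nodes 0 and 1) = 1/(1/30 + 1/1000) = 29.13 Ω
R_th = 29.13 Ω

Final answer: V_th = 9.709 V, R_th = 29.13 Ω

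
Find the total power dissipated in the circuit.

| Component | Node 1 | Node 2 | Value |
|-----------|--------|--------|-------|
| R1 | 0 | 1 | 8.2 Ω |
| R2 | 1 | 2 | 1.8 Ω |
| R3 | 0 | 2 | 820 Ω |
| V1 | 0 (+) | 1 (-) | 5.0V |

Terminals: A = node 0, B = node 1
Nodal analysis, taking node 1 as the 0 V reference.
Source V1 fixes V_0 = 5 V.
KCL at each unknown node (sum of currents leaving = 0; resistances in Ω):
  Node 2: (V_2 - 0)/1.8 + (V_2 - 5)/820 = 0
Collecting terms: 0.5568 × V_2 = 0.006098  =>  V_2 = 0.01095 V
Power in each resistor, P = (ΔV)²/R:
  P_R1 = (5 - 0)²/8.2 = 3.049 W
  P_R2 = (0 - 0.01095)²/1.8 = 0.00006663 W
  P_R3 = (5 - 0.01095)²/820 = 0.03035 W
P_total = P_R1 + P_R2 + P_R3 = 3.079 W

Final answer: 3.079 W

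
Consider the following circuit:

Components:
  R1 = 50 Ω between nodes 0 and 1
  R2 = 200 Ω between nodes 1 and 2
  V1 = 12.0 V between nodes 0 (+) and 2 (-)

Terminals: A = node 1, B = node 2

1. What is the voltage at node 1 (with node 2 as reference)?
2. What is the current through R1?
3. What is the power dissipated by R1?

Nodal analysis, taking node 2 as the 0 V reference.
Source V1 fixes V_0 = 12 V.
KCL at each unknown node (sum of currents leaving = 0; resistances in Ω):
  Node 1: (V_1 - 12)/50 + (V_1 - 0)/200 = 0
Collecting terms: 0.025 × V_1 = 0.24  =>  V_1 = 9.6 V
Part 1:
  Read off the nodal solution: V_1 = 9.6 V
Part 2:
  I_R1 = (V_0 - V_1)/R1 = (12 - 9.6)/50 = 0.048 A
  Magnitude: I_R1 = 0.048 A
Part 3:
  I_R1 = (V_0 - V_1)/R1 = (12 - 9.6)/50 = 0.048 A
  P_R1 = I_R1² × R1 = (0.048)² × 50 = 0.1152 W

Final answers:
1. V_1 = 9.6 V
2. I_R1 = 0.048 A
3. P_R1 = 0.1152 W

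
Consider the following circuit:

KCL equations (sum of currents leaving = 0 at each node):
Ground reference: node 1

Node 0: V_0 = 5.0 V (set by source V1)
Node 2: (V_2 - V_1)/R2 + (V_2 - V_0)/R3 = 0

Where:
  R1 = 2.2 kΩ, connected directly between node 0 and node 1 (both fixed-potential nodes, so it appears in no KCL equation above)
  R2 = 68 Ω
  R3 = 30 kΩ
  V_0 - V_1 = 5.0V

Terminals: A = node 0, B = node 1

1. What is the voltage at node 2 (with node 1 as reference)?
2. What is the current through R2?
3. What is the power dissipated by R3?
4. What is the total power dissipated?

Nodal analysis, taking node 1 as the 0 V reference.
Source V1 fixes V_0 = 5 V.
KCL at each unknown node (sum of currents leaving = 0; resistances in Ω):
  Node 2: (V_2 - 0)/68 + (V_2 - 5)/30000 = 0
Collecting terms: 0.01474 × V_2 = 0.0001667  =>  V_2 = 0.01131 V
Part 1:
  Read off the nodal solution: V_2 = 0.01131 V
Part 2:
  I_R2 = (V_1 - V_2)/R2 = (0 - 0.01131)/68 = -0.0001663 A
  Magnitude: I_R2 = 0.0001663 A
Part 3:
  I_R3 = (V_0 - V_2)/R3 = (5 - 0.01131)/30000 = 0.0001663 A
  P_R3 = I_R3² × R3 = (0.0001663)² × 30000 = 0.0008296 W
Part 4:
  Power in each resistor, P = (ΔV)²/R:
    P_R1 = (5 - 0)²/2200 = 0.01136 W
    P_R2 = (0 - 0.01131)²/68 = 0.00000188 W
    P_R3 = (5 - 0.01131)²/30000 = 0.0008296 W
  P_total = P_R1 + P_R2 + P_R3 = 0.0122 W

Final answers:
1. V_2 = 0.01131 V
2. I_R2 = 0.0001663 A
3. P_R3 = 0.0008296 W
4. P_total = 0.0122 W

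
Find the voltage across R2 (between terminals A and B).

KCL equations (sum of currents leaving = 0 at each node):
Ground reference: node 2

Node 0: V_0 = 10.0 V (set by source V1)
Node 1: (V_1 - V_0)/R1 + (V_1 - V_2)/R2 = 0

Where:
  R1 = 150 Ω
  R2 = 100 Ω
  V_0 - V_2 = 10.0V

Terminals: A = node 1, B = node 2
R1 and R2 are in series across V1 (node 0 → node 1 → node 2), and the output A–B is taken across R2, so this is a voltage divider.
Series current: I = V1/(R1 + R2) = 10/(150 + 100) = 10/250 = 0.04 A
V_R2 = I × R2 = V1 × R2/(R1 + R2) = 10 × 100/250 = 4 V

Final answer: 4 V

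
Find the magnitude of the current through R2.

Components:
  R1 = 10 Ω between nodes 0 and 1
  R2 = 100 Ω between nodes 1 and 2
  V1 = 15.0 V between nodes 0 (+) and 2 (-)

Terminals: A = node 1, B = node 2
Nodal analysis, taking node 2 as the 0 V reference.
Source V1 fixes V_0 = 15 V.
KCL at each unknown node (sum of currents leaving = 0; resistances in Ω):
  Node 1: (V_1 - 15)/10 + (V_1 - 0)/100 = 0
Collecting terms: 0.11 × V_1 = 1.5  =>  V_1 = 13.64 V
I_R2 = (V_1 - V_2)/R2 = (13.64 - 0)/100 = 0.1364 A
|I_R2| = 0.1364 A

Final answer: |I_R2| = 0.1364 A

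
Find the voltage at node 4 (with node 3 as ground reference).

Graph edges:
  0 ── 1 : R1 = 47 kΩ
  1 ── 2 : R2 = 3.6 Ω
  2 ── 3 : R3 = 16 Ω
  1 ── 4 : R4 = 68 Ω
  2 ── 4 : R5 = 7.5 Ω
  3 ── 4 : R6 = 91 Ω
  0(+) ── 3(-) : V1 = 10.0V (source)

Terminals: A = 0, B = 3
Nodal analysis, taking node 3 as the 0 V reference.
Source V1 fixes V_0 = 10 V.
KCL at each unknown node (sum of currents leaving = 0; resistances in Ω):
  Node 1: (V_1 - 10)/47000 + (V_1 - V_2)/3.6 + (V_1 - V_4)/68 = 0
  Node 2: (V_2 - V_1)/3.6 + (V_2 - 0)/16 + (V_2 - V_4)/7.5 = 0
  Node 4: (V_4 - V_1)/68 + (V_4 - V_2)/7.5 + (V_4 - 0)/91 = 0
Collecting terms (coefficients in siemens):
  0.2925·V_1 - 0.2778·V_2 - 0.01471·V_4 = 0.0002128
  0.4736·V_2 - 0.2778·V_1 - 0.1333·V_4 = 0
  0.159·V_4 - 0.01471·V_1 - 0.1333·V_2 = 0
Solving these 3 simultaneous equations (Gaussian elimination) gives:
  V_1 = 0.003635 V, V_2 = 0.002914 V, V_4 = 0.00278 V
The requested potential is V_4 = 0.00278 V.

Final answer: V_4 = 0.00278 V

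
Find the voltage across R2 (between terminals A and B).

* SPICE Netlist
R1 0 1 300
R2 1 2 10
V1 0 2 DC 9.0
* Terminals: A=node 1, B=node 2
R1 and R2 are in series across V1 (node 0 → node 1 → node 2), and the output A–B is taken across R2, so this is a voltage divider.
Series current: I = V1/(R1 + R2) = 9/(300 + 10) = 9/310 = 0.02903 A
V_R2 = I × R2 = V1 × R2/(R1 + R2) = 9 × 10/310 = 0.2903 V

Final answer: 0.2903 V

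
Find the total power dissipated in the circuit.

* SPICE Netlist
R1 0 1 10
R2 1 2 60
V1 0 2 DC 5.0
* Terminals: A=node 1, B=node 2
Nodal analysis, taking node 2 as the 0 V reference.
Source V1 fixes V_0 = 5 V.
KCL at each unknown node (sum of currents leaving = 0; resistances in Ω):
  Node 1: (V_1 - 5)/10 + (V_1 - 0)/60 = 0
Collecting terms: 0.1167 × V_1 = 0.5  =>  V_1 = 4.286 V
Power in each resistor, P = (ΔV)²/R:
  P_R1 = (5 - 4.286)²/10 = 0.05102 W
  P_R2 = (4.286 - 0)²/60 = 0.3061 W
P_total = P_R1 + P_R2 = 0.3571 W

Final answer: 0.3571 W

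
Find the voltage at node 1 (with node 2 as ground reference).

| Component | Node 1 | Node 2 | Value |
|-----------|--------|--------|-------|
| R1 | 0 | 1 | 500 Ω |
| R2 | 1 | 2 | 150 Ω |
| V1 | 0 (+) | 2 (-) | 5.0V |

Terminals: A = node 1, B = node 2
Nodal analysis, taking node 2 as the 0 V reference.
Source V1 fixes V_0 = 5 V.
KCL at each unknown node (sum of currents leaving = 0; resistances in Ω):
  Node 1: (V_1 - 5)/500 + (V_1 - 0)/150 = 0
Collecting terms: 0.008667 × V_1 = 0.01  =>  V_1 = 1.154 V
The requested potential is V_1 = 1.154 V.

Final answer: V_1 = 1.154 V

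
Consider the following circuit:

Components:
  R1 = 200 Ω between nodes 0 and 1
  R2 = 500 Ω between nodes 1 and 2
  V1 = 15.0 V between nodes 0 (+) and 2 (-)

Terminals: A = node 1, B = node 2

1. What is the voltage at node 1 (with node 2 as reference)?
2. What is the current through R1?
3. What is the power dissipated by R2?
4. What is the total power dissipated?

Nodal analysis, taking node 2 as the 0 V reference.
Source V1 fixes V_0 = 15 V.
KCL at each unknown node (sum of currents leaving = 0; resistances in Ω):
  Node 1: (V_1 - 15)/200 + (V_1 - 0)/500 = 0
Collecting terms: 0.007 × V_1 = 0.075  =>  V_1 = 10.71 V
Part 1:
  Read off the nodal solution: V_1 = 10.71 V
Part 2:
  I_R1 = (V_0 - V_1)/R1 = (15 - 10.71)/200 = 0.02143 A
  Magnitude: I_R1 = 0.02143 A
Part 3:
  I_R2 = (V_1 - V_2)/R2 = (10.71 - 0)/500 = 0.02143 A
  P_R2 = I_R2² × R2 = (0.02143)² × 500 = 0.2296 W
Part 4:
  Power in each resistor, P = (ΔV)²/R:
    P_R1 = (15 - 10.71)²/200 = 0.09184 W
    P_R2 = (10.71 - 0)²/500 = 0.2296 W
  P_total = P_R1 + P_R2 = 0.3214 W

Final answers:
1. V_1 = 10.71 V
2. I_R1 = 0.02143 A
3. P_R2 = 0.2296 W
4. P_total = 0.3214 W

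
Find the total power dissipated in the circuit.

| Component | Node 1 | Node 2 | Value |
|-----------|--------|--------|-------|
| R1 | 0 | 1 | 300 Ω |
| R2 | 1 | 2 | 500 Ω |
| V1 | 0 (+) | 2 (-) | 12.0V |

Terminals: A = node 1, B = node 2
Nodal analysis, taking node 2 as the 0 V reference.
Source V1 fixes V_0 = 12 V.
KCL at each unknown node (sum of currents leaving = 0; resistances in Ω):
  Node 1: (V_1 - 12)/300 + (V_1 - 0)/500 = 0
Collecting terms: 0.005333 × V_1 = 0.04  =>  V_1 = 7.5 V
Power in each resistor, P = (ΔV)²/R:
  P_R1 = (12 - 7.5)²/300 = 0.0675 W
  P_R2 = (7.5 - 0)²/500 = 0.1125 W
P_total = P_R1 + P_R2 = 0.18 W

Final answer: 0.18 W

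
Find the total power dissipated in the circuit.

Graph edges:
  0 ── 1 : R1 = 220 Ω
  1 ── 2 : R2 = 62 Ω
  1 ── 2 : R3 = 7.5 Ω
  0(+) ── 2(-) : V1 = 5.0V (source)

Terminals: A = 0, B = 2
Nodal analysis, taking node 2 as the 0 V reference.
Source V1 fixes V_0 = 5 V.
KCL at each unknown node (sum of currents leaving = 0; resistances in Ω):
  Node 1: (V_1 - 5)/220 + (V_1 - 0)/62 + (V_1 - 0)/7.5 = 0
Collecting terms: 0.154 × V_1 = 0.02273  =>  V_1 = 0.1476 V
Power in each resistor, P = (ΔV)²/R:
  P_R1 = (5 - 0.1476)²/220 = 0.107 W
  P_R2 = (0.1476 - 0)²/62 = 0.0003513 W
  P_R3 = (0.1476 - 0)²/7.5 = 0.002904 W
P_total = P_R1 + P_R2 + P_R3 = 0.1103 W

Final answer: 0.1103 W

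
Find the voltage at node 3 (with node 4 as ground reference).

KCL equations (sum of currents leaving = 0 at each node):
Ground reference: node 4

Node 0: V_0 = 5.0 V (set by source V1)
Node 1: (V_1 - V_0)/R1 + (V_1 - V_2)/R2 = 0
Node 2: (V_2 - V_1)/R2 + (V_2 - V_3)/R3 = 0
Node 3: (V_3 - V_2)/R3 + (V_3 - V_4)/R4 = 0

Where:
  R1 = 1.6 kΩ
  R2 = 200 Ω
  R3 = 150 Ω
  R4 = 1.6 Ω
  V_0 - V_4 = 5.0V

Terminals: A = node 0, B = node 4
Nodal analysis, taking node 4 as the 0 V reference.
Source V1 fixes V_0 = 5 V.
KCL at each unknown node (sum of currents leaving = 0; resistances in Ω):
  Node 1: (V_1 - 5)/1600 + (V_1 - V_2)/200 = 0
  Node 2: (V_2 - V_1)/200 + (V_2 - V_3)/150 = 0
  Node 3: (V_3 - V_2)/150 + (V_3 - 0)/1.6 = 0
Collecting terms (coefficients in siemens):
  0.005625·V_1 - 0.005·V_2 = 0.003125
  0.01167·V_2 - 0.005·V_1 - 0.006667·V_3 = 0
  0.6317·V_3 - 0.006667·V_2 = 0
Solving these 3 simultaneous equations (Gaussian elimination) gives:
  V_1 = 0.9008 V, V_2 = 0.3884 V, V_3 = 0.004099 V
The requested potential is V_3 = 0.004099 V.

Final answer: V_3 = 0.004099 V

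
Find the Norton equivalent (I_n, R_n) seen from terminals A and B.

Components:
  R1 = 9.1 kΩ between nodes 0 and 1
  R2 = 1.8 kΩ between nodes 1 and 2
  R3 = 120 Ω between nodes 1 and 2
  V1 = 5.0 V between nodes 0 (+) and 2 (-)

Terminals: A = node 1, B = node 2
Find the Thévenin equivalent first; then I_n = V_th/R_th and R_n = R_th.
Step 1 — V_th is the open-circuit voltage V_A - V_B (nothing connected across the terminals).
Nodal analysis, taking node 2 as the 0 V reference.
Source V1 fixes V_0 = 5 V.
KCL at each unknown node (sum of currents leaving = 0; resistances in Ω):
  Node 1: (V_1 - 5)/9100 + (V_1 - 0)/1800 + (V_1 - 0)/120 = 0
Collecting terms: 0.008999 × V_1 = 0.0005495  =>  V_1 = 0.06106 V
V_th = V_1 - V_2 = 0.06106 - 0 = 0.06106 V
Step 2 — R_th: zero the source — replace V1 by a short circuit (node 2 merges into node 0) — and find the resistance seen between A (node 1) and B (node 0).
Reduce the network between node 1 (A) and node 0 (B) by series/parallel combination:
  Rp1 = R1 ‖ R2 ‖ R3 (parallel, all between nodes 0 and 1) = 1/(1/9100 + 1/1800 + 1/120) = 111.1 Ω
R_th = 111.1 Ω
I_n = V_th/R_th = 0.06106/111.1 = 0.0005495 A, and R_n = R_th = 111.1 Ω

Final answer: I_n = 0.0005495 A, R_n = 111.1 Ω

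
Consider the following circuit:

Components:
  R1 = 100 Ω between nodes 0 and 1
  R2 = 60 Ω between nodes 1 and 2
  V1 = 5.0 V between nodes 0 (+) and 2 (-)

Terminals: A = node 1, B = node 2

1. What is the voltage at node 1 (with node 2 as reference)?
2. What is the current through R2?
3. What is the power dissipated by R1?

Nodal analysis, taking node 2 as the 0 V reference.
Source V1 fixes V_0 = 5 V.
KCL at each unknown node (sum of currents leaving = 0; resistances in Ω):
  Node 1: (V_1 - 5)/100 + (V_1 - 0)/60 = 0
Collecting terms: 0.02667 × V_1 = 0.05  =>  V_1 = 1.875 V
Part 1:
  Read off the nodal solution: V_1 = 1.875 V
Part 2:
  I_R2 = (V_1 - V_2)/R2 = (1.875 - 0)/60 = 0.03125 A
  Magnitude: I_R2 = 0.03125 A
Part 3:
  I_R1 = (V_0 - V_1)/R1 = (5 - 1.875)/100 = 0.03125 A
  P_R1 = I_R1² × R1 = (0.03125)² × 100 = 0.09766 W

Final answers:
1. V_1 = 1.875 V
2. I_R2 = 0.03125 A
3. P_R1 = 0.09766 W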